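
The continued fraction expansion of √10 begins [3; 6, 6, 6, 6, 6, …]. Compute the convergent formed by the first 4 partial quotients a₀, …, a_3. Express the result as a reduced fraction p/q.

a_0 = 3: 3/1
a_1 = 6: 19/6
a_2 = 6: 117/37
a_3 = 6: 721/228

721/228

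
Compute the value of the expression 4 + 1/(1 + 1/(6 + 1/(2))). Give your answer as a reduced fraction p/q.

Use the convergent recurrence hₖ = aₖ·hₖ₋₁ + hₖ₋₂ (and likewise for the denominators kₖ):
a_0 = 4: 4/1
a_1 = 1: 5/1
a_2 = 6: 34/7
a_3 = 2: 73/15

73/15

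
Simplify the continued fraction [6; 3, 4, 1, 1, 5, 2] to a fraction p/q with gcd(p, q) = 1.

2215/351

Start with 2.
5 + 1/(2/1) = 5 + 1/2 = 11/2
1 + 1/(11/2) = 1 + 2/11 = 13/11
1 + 1/(13/11) = 1 + 11/13 = 24/13
4 + 1/(24/13) = 4 + 13/24 = 109/24
3 + 1/(109/24) = 3 + 24/109 = 351/109
6 + 1/(351/109) = 6 + 109/351 = 2215/351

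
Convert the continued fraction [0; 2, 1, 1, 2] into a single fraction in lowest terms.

Work from the innermost term outward:
Start with 2.
1 + 1/(2/1) = 1 + 1/2 = 3/2
1 + 1/(3/2) = 1 + 2/3 = 5/3
2 + 1/(5/3) = 2 + 3/5 = 13/5
0 + 1/(13/5) = 0 + 5/13 = 5/13

5/13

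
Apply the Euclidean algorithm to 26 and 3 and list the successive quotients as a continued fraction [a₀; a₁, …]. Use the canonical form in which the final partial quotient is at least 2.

Run the Euclidean algorithm, recording each quotient:
26 ÷ 3 → quotient 8, remainder 2
3 ÷ 2 → quotient 1, remainder 1
2 ÷ 1 → quotient 2, remainder 0

[8; 1, 2]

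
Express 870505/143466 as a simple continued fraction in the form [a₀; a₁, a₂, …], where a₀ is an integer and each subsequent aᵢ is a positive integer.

[6; 14, 1, 3, 2, 10, 34, 3]

⌊870505/143466⌋ = 6, remainder 9709
⌊143466/9709⌋ = 14, remainder 7540
⌊9709/7540⌋ = 1, remainder 2169
⌊7540/2169⌋ = 3, remainder 1033
⌊2169/1033⌋ = 2, remainder 103
⌊1033/103⌋ = 10, remainder 3
⌊103/3⌋ = 34, remainder 1
⌊3/1⌋ = 3, remainder 0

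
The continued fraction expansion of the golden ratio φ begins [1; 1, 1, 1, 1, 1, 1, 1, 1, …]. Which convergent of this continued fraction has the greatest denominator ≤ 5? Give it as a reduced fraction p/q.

List convergents until the denominator exceeds the bound:
a_0 = 1: 1/1  (≤ bound)
a_1 = 1: 2/1  (≤ bound)
a_2 = 1: 3/2  (≤ bound)
a_3 = 1: 5/3  (≤ bound)
a_4 = 1: 8/5  (≤ bound)
a_5 = 1: 13/8  (> 5, stop)

8/5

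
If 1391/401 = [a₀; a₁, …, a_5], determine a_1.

2

Apply division with remainder until the remainder is 0:
⌊1391/401⌋ = 3, remainder 188
⌊401/188⌋ = 2, remainder 25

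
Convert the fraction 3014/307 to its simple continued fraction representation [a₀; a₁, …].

[9; 1, 4, 2, 13, 2]

Run the Euclidean algorithm, recording each quotient:
3014 ÷ 307 → quotient 9, remainder 251
307 ÷ 251 → quotient 1, remainder 56
251 ÷ 56 → quotient 4, remainder 27
56 ÷ 27 → quotient 2, remainder 2
27 ÷ 2 → quotient 13, remainder 1
2 ÷ 1 → quotient 2, remainder 0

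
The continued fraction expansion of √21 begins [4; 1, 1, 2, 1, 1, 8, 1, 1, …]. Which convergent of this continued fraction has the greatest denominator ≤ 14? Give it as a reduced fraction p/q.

List convergents until the denominator exceeds the bound:
a_0 = 4: 4/1  (≤ bound)
a_1 = 1: 5/1  (≤ bound)
a_2 = 1: 9/2  (≤ bound)
a_3 = 2: 23/5  (≤ bound)
a_4 = 1: 32/7  (≤ bound)
a_5 = 1: 55/12  (≤ bound)
a_6 = 8: 472/103  (> 14, stop)

55/12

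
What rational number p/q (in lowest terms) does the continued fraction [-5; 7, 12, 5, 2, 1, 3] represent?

Use the convergent recurrence hₖ = aₖ·hₖ₋₁ + hₖ₋₂ (and likewise for the denominators kₖ):
a_0 = -5: -5/1
a_1 = 7: -34/7
a_2 = 12: -413/85
a_3 = 5: -2099/432
a_4 = 2: -4611/949
a_5 = 1: -6710/1381
a_6 = 3: -24741/5092

-24741/5092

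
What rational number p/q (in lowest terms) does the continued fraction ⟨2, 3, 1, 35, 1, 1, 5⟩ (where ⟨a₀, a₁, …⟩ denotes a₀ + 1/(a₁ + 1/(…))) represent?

Build up convergents one term at a time:
a_0 = 2: 2/1
a_1 = 3: 7/3
a_2 = 1: 9/4
a_3 = 35: 322/143
a_4 = 1: 331/147
a_5 = 1: 653/290
a_6 = 5: 3596/1597

3596/1597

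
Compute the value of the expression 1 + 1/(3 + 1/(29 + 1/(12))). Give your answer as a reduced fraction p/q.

Collapse the nested fraction from the inside out:
Start with 12.
29 + 1/(12/1) = 29 + 1/12 = 349/12
3 + 1/(349/12) = 3 + 12/349 = 1059/349
1 + 1/(1059/349) = 1 + 349/1059 = 1408/1059

1408/1059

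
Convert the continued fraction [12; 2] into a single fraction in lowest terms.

25/2

a_0 = 12: 12/1
a_1 = 2: 25/2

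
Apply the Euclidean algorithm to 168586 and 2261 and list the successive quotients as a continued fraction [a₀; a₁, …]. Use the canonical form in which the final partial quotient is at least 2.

[74; 1, 1, 3, 2, 46, 1, 2]

168586 = 74·2261 + 1272, so a_0 = 74
2261 = 1·1272 + 989, so a_1 = 1
1272 = 1·989 + 283, so a_2 = 1
989 = 3·283 + 140, so a_3 = 3
283 = 2·140 + 3, so a_4 = 2
140 = 46·3 + 2, so a_5 = 46
3 = 1·2 + 1, so a_6 = 1
2 = 2·1 + 0, so a_7 = 2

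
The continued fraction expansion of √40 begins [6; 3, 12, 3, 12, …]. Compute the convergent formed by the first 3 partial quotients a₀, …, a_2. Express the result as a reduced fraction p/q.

234/37

Compute successive convergents:
a_0 = 6: 6/1
a_1 = 3: 19/3
a_2 = 12: 234/37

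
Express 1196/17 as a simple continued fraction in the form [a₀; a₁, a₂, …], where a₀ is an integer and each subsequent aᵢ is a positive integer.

Repeatedly divide and take the remainder:
1196 ÷ 17 → quotient 70, remainder 6
17 ÷ 6 → quotient 2, remainder 5
6 ÷ 5 → quotient 1, remainder 1
5 ÷ 1 → quotient 5, remainder 0

[70; 2, 1, 5]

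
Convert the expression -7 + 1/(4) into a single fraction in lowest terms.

-27/4

Start with 4.
-7 + 1/(4/1) = -7 + 1/4 = -27/4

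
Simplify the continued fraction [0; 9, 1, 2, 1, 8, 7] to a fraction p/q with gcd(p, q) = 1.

249/2426

Start with 7.
8 + 1/(7/1) = 8 + 1/7 = 57/7
1 + 1/(57/7) = 1 + 7/57 = 64/57
2 + 1/(64/57) = 2 + 57/64 = 185/64
1 + 1/(185/64) = 1 + 64/185 = 249/185
9 + 1/(249/185) = 9 + 185/249 = 2426/249
0 + 1/(2426/249) = 0 + 249/2426 = 249/2426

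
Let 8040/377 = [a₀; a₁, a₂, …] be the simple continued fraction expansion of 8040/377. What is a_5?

8040 = 21·377 + 123, so a_0 = 21
377 = 3·123 + 8, so a_1 = 3
123 = 15·8 + 3, so a_2 = 15
8 = 2·3 + 2, so a_3 = 2
3 = 1·2 + 1, so a_4 = 1
2 = 2·1 + 0, so a_5 = 2

2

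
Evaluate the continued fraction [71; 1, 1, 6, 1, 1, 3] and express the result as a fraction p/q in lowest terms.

Use the convergent recurrence hₖ = aₖ·hₖ₋₁ + hₖ₋₂ (and likewise for the denominators kₖ):
a_0 = 71: 71/1
a_1 = 1: 72/1
a_2 = 1: 143/2
a_3 = 6: 930/13
a_4 = 1: 1073/15
a_5 = 1: 2003/28
a_6 = 3: 7082/99

7082/99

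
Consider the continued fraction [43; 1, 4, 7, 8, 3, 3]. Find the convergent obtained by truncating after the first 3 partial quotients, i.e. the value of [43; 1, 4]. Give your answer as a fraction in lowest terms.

Start with 4.
1 + 1/(4/1) = 1 + 1/4 = 5/4
43 + 1/(5/4) = 43 + 4/5 = 219/5

219/5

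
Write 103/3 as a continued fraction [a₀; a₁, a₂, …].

[34; 3]

103 = 34·3 + 1, so a_0 = 34
3 = 3·1 + 0, so a_1 = 3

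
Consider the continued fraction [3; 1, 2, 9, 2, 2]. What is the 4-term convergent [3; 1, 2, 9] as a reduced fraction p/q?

103/28

Starting at the tail and folding back:
Start with 9.
2 + 1/(9/1) = 2 + 1/9 = 19/9
1 + 1/(19/9) = 1 + 9/19 = 28/19
3 + 1/(28/19) = 3 + 19/28 = 103/28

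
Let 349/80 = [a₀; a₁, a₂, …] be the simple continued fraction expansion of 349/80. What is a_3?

3

349 ÷ 80 → quotient 4, remainder 29
80 ÷ 29 → quotient 2, remainder 22
29 ÷ 22 → quotient 1, remainder 7
22 ÷ 7 → quotient 3, remainder 1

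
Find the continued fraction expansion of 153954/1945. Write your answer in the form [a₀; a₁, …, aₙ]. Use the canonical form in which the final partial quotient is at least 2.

153954 ÷ 1945 → quotient 79, remainder 299
1945 ÷ 299 → quotient 6, remainder 151
299 ÷ 151 → quotient 1, remainder 148
151 ÷ 148 → quotient 1, remainder 3
148 ÷ 3 → quotient 49, remainder 1
3 ÷ 1 → quotient 3, remainder 0

[79; 6, 1, 1, 49, 3]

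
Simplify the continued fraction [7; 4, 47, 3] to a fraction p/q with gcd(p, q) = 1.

4139/571

Start with 3.
47 + 1/(3/1) = 47 + 1/3 = 142/3
4 + 1/(142/3) = 4 + 3/142 = 571/142
7 + 1/(571/142) = 7 + 142/571 = 4139/571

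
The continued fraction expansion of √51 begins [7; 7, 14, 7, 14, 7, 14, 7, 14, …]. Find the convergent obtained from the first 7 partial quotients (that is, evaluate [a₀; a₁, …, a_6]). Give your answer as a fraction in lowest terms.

Build up convergents one term at a time:
a_0 = 7: 7/1
a_1 = 7: 50/7
a_2 = 14: 707/99
a_3 = 7: 4999/700
a_4 = 14: 70693/9899
a_5 = 7: 499850/69993
a_6 = 14: 7068593/989801

7068593/989801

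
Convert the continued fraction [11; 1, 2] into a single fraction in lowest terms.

35/3

Collapse the nested fraction from the inside out:
Start with 2.
1 + 1/(2/1) = 1 + 1/2 = 3/2
11 + 1/(3/2) = 11 + 2/3 = 35/3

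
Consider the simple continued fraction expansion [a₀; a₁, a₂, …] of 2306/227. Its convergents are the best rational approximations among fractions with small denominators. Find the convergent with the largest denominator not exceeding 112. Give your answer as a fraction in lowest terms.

833/82

a_0 = 10: 10/1  (≤ bound)
a_1 = 6: 61/6  (≤ bound)
a_2 = 3: 193/19  (≤ bound)
a_3 = 3: 640/63  (≤ bound)
a_4 = 1: 833/82  (≤ bound)
a_5 = 2: 2306/227  (> 112, stop)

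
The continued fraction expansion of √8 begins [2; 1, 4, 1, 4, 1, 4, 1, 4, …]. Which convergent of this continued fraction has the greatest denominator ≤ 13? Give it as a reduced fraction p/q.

17/6

List convergents until the denominator exceeds the bound:
a_0 = 2: 2/1  (≤ bound)
a_1 = 1: 3/1  (≤ bound)
a_2 = 4: 14/5  (≤ bound)
a_3 = 1: 17/6  (≤ bound)
a_4 = 4: 82/29  (> 13, stop)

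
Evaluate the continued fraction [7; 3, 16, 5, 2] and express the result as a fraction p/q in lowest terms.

3993/545

a_0 = 7: 7/1
a_1 = 3: 22/3
a_2 = 16: 359/49
a_3 = 5: 1817/248
a_4 = 2: 3993/545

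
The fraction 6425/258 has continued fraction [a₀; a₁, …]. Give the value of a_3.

3

⌊6425/258⌋ = 24, remainder 233
⌊258/233⌋ = 1, remainder 25
⌊233/25⌋ = 9, remainder 8
⌊25/8⌋ = 3, remainder 1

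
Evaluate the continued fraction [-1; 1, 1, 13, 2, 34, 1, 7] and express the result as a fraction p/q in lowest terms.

Starting at the tail and folding back:
Start with 7.
1 + 1/(7/1) = 1 + 1/7 = 8/7
34 + 1/(8/7) = 34 + 7/8 = 279/8
2 + 1/(279/8) = 2 + 8/279 = 566/279
13 + 1/(566/279) = 13 + 279/566 = 7637/566
1 + 1/(7637/566) = 1 + 566/7637 = 8203/7637
1 + 1/(8203/7637) = 1 + 7637/8203 = 15840/8203
-1 + 1/(15840/8203) = -1 + 8203/15840 = -7637/15840

-7637/15840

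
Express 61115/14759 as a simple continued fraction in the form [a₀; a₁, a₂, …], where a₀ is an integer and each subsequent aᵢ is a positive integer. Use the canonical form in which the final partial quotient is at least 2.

Repeatedly divide and take the remainder:
61115 ÷ 14759 → quotient 4, remainder 2079
14759 ÷ 2079 → quotient 7, remainder 206
2079 ÷ 206 → quotient 10, remainder 19
206 ÷ 19 → quotient 10, remainder 16
19 ÷ 16 → quotient 1, remainder 3
16 ÷ 3 → quotient 5, remainder 1
3 ÷ 1 → quotient 3, remainder 0

[4; 7, 10, 10, 1, 5, 3]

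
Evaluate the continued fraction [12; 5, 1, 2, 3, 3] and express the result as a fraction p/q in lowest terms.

Start with 3.
3 + 1/(3/1) = 3 + 1/3 = 10/3
2 + 1/(10/3) = 2 + 3/10 = 23/10
1 + 1/(23/10) = 1 + 10/23 = 33/23
5 + 1/(33/23) = 5 + 23/33 = 188/33
12 + 1/(188/33) = 12 + 33/188 = 2289/188

2289/188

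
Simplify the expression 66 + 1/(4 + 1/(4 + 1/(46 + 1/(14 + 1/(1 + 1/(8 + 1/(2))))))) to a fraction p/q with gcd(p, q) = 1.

14754657/222761

Build up convergents one term at a time:
a_0 = 66: 66/1
a_1 = 4: 265/4
a_2 = 4: 1126/17
a_3 = 46: 52061/786
a_4 = 14: 729980/11021
a_5 = 1: 782041/11807
a_6 = 8: 6986308/105477
a_7 = 2: 14754657/222761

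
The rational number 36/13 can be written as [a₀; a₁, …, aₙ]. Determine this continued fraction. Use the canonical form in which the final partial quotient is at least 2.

[2; 1, 3, 3]

36 ÷ 13 → quotient 2, remainder 10
13 ÷ 10 → quotient 1, remainder 3
10 ÷ 3 → quotient 3, remainder 1
3 ÷ 1 → quotient 3, remainder 0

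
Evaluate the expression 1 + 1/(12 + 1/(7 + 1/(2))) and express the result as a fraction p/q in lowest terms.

Collapse the nested fraction from the inside out:
Start with 2.
7 + 1/(2/1) = 7 + 1/2 = 15/2
12 + 1/(15/2) = 12 + 2/15 = 182/15
1 + 1/(182/15) = 1 + 15/182 = 197/182

197/182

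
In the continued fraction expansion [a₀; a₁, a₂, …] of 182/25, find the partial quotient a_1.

3

Repeatedly divide and take the remainder:
182 ÷ 25 → quotient 7, remainder 7
25 ÷ 7 → quotient 3, remainder 4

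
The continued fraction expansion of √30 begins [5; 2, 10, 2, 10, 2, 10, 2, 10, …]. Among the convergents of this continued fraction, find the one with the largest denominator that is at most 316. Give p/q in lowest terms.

a_0 = 5: 5/1  (≤ bound)
a_1 = 2: 11/2  (≤ bound)
a_2 = 10: 115/21  (≤ bound)
a_3 = 2: 241/44  (≤ bound)
a_4 = 10: 2525/461  (> 316, stop)

241/44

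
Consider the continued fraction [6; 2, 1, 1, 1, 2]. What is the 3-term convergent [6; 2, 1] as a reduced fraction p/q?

Build up convergents one term at a time:
a_0 = 6: 6/1
a_1 = 2: 13/2
a_2 = 1: 19/3

19/3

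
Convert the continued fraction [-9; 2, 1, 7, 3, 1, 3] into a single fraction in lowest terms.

Start with 3.
1 + 1/(3/1) = 1 + 1/3 = 4/3
3 + 1/(4/3) = 3 + 3/4 = 15/4
7 + 1/(15/4) = 7 + 4/15 = 109/15
1 + 1/(109/15) = 1 + 15/109 = 124/109
2 + 1/(124/109) = 2 + 109/124 = 357/124
-9 + 1/(357/124) = -9 + 124/357 = -3089/357

-3089/357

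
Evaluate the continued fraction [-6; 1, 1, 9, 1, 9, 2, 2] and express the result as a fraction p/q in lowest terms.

Start with 2.
2 + 1/(2/1) = 2 + 1/2 = 5/2
9 + 1/(5/2) = 9 + 2/5 = 47/5
1 + 1/(47/5) = 1 + 5/47 = 52/47
9 + 1/(52/47) = 9 + 47/52 = 515/52
1 + 1/(515/52) = 1 + 52/515 = 567/515
1 + 1/(567/515) = 1 + 515/567 = 1082/567
-6 + 1/(1082/567) = -6 + 567/1082 = -5925/1082

-5925/1082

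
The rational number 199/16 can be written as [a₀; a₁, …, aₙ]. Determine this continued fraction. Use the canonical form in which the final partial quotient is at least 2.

199 = 12·16 + 7, so a_0 = 12
16 = 2·7 + 2, so a_1 = 2
7 = 3·2 + 1, so a_2 = 3
2 = 2·1 + 0, so a_3 = 2

[12; 2, 3, 2]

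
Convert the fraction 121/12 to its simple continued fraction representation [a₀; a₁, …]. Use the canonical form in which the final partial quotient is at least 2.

[10; 12]

121 ÷ 12 → quotient 10, remainder 1
12 ÷ 1 → quotient 12, remainder 0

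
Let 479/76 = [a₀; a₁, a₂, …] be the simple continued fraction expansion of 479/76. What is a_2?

3

479 = 6·76 + 23, so a_0 = 6
76 = 3·23 + 7, so a_1 = 3
23 = 3·7 + 2, so a_2 = 3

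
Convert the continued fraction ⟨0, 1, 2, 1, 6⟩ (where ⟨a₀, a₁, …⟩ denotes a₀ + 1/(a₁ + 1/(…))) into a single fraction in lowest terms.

20/27

a_0 = 0: 0/1
a_1 = 1: 1/1
a_2 = 2: 2/3
a_3 = 1: 3/4
a_4 = 6: 20/27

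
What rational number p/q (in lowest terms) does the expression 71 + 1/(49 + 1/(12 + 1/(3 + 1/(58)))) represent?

7522265/105917

Start with 58.
3 + 1/(58/1) = 3 + 1/58 = 175/58
12 + 1/(175/58) = 12 + 58/175 = 2158/175
49 + 1/(2158/175) = 49 + 175/2158 = 105917/2158
71 + 1/(105917/2158) = 71 + 2158/105917 = 7522265/105917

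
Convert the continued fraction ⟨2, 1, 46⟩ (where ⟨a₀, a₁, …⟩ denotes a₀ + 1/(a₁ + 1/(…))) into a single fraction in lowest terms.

140/47

Start with 46.
1 + 1/(46/1) = 1 + 1/46 = 47/46
2 + 1/(47/46) = 2 + 46/47 = 140/47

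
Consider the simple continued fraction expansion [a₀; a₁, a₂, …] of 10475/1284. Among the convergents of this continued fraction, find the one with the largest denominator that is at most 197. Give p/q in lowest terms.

155/19

List convergents until the denominator exceeds the bound:
a_0 = 8: 8/1  (≤ bound)
a_1 = 6: 49/6  (≤ bound)
a_2 = 3: 155/19  (≤ bound)
a_3 = 13: 2064/253  (> 197, stop)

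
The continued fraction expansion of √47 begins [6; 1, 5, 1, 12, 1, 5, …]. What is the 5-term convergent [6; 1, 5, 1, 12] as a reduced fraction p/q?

Work from the innermost term outward:
Start with 12.
1 + 1/(12/1) = 1 + 1/12 = 13/12
5 + 1/(13/12) = 5 + 12/13 = 77/13
1 + 1/(77/13) = 1 + 13/77 = 90/77
6 + 1/(90/77) = 6 + 77/90 = 617/90

617/90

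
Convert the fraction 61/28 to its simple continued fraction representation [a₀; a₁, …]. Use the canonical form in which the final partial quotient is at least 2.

[2; 5, 1, 1, 2]

Repeatedly divide and take the remainder:
61 = 2·28 + 5, so a_0 = 2
28 = 5·5 + 3, so a_1 = 5
5 = 1·3 + 2, so a_2 = 1
3 = 1·2 + 1, so a_3 = 1
2 = 2·1 + 0, so a_4 = 2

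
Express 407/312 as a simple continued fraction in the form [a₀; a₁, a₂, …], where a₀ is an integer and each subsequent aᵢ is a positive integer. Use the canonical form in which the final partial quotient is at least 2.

407 ÷ 312 → quotient 1, remainder 95
312 ÷ 95 → quotient 3, remainder 27
95 ÷ 27 → quotient 3, remainder 14
27 ÷ 14 → quotient 1, remainder 13
14 ÷ 13 → quotient 1, remainder 1
13 ÷ 1 → quotient 13, remainder 0

[1; 3, 3, 1, 1, 13]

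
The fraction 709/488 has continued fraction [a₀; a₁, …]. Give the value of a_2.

4

709 = 1·488 + 221, so a_0 = 1
488 = 2·221 + 46, so a_1 = 2
221 = 4·46 + 37, so a_2 = 4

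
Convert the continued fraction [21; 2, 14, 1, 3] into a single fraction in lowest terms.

Use the convergent recurrence hₖ = aₖ·hₖ₋₁ + hₖ₋₂ (and likewise for the denominators kₖ):
a_0 = 21: 21/1
a_1 = 2: 43/2
a_2 = 14: 623/29
a_3 = 1: 666/31
a_4 = 3: 2621/122

2621/122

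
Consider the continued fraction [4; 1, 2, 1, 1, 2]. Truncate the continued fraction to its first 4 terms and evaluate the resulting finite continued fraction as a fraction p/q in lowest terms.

19/4

Start with 1.
2 + 1/(1/1) = 2 + 1/1 = 3/1
1 + 1/(3/1) = 1 + 1/3 = 4/3
4 + 1/(4/3) = 4 + 3/4 = 19/4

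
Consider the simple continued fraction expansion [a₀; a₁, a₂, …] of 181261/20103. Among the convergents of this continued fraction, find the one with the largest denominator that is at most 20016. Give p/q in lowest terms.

List convergents until the denominator exceeds the bound:
a_0 = 9: 9/1  (≤ bound)
a_1 = 60: 541/60  (≤ bound)
a_2 = 5: 2714/301  (≤ bound)
a_3 = 3: 8683/963  (≤ bound)
a_4 = 3: 28763/3190  (≤ bound)
a_5 = 6: 181261/20103  (> 20016, stop)

28763/3190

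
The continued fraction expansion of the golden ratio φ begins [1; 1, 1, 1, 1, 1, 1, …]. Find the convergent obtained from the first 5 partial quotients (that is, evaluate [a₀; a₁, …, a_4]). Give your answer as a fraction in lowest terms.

8/5

Starting at the tail and folding back:
Start with 1.
1 + 1/(1/1) = 1 + 1/1 = 2/1
1 + 1/(2/1) = 1 + 1/2 = 3/2
1 + 1/(3/2) = 1 + 2/3 = 5/3
1 + 1/(5/3) = 1 + 3/5 = 8/5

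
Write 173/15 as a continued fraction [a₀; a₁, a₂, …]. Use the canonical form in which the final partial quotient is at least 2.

Apply division with remainder until the remainder is 0:
173 = 11·15 + 8, so a_0 = 11
15 = 1·8 + 7, so a_1 = 1
8 = 1·7 + 1, so a_2 = 1
7 = 7·1 + 0, so a_3 = 7

[11; 1, 1, 7]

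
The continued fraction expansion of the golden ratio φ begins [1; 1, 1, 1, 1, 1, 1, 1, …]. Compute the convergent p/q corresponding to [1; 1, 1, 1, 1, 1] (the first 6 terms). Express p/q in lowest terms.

a_0 = 1: 1/1
a_1 = 1: 2/1
a_2 = 1: 3/2
a_3 = 1: 5/3
a_4 = 1: 8/5
a_5 = 1: 13/8

13/8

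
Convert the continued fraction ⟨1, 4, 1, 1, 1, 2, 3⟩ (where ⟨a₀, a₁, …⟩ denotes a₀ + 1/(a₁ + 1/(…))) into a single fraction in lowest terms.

152/125

Start with 3.
2 + 1/(3/1) = 2 + 1/3 = 7/3
1 + 1/(7/3) = 1 + 3/7 = 10/7
1 + 1/(10/7) = 1 + 7/10 = 17/10
1 + 1/(17/10) = 1 + 10/17 = 27/17
4 + 1/(27/17) = 4 + 17/27 = 125/27
1 + 1/(125/27) = 1 + 27/125 = 152/125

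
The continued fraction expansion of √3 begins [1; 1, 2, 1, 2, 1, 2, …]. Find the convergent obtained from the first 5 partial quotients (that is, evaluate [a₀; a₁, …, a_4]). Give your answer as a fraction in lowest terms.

Start with 2.
1 + 1/(2/1) = 1 + 1/2 = 3/2
2 + 1/(3/2) = 2 + 2/3 = 8/3
1 + 1/(8/3) = 1 + 3/8 = 11/8
1 + 1/(11/8) = 1 + 8/11 = 19/11

19/11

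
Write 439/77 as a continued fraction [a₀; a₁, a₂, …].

[5; 1, 2, 2, 1, 7]

439 ÷ 77 → quotient 5, remainder 54
77 ÷ 54 → quotient 1, remainder 23
54 ÷ 23 → quotient 2, remainder 8
23 ÷ 8 → quotient 2, remainder 7
8 ÷ 7 → quotient 1, remainder 1
7 ÷ 1 → quotient 7, remainder 0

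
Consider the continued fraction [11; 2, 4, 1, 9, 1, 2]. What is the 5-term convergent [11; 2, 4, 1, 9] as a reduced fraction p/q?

1237/108

Start with 9.
1 + 1/(9/1) = 1 + 1/9 = 10/9
4 + 1/(10/9) = 4 + 9/10 = 49/10
2 + 1/(49/10) = 2 + 10/49 = 108/49
11 + 1/(108/49) = 11 + 49/108 = 1237/108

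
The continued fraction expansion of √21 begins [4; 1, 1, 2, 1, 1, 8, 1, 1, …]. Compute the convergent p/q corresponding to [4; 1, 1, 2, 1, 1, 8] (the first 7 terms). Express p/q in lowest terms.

a_0 = 4: 4/1
a_1 = 1: 5/1
a_2 = 1: 9/2
a_3 = 2: 23/5
a_4 = 1: 32/7
a_5 = 1: 55/12
a_6 = 8: 472/103

472/103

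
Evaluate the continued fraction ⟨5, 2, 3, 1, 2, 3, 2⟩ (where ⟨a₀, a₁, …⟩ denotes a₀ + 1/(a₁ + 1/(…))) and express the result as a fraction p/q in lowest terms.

Compute successive convergents:
a_0 = 5: 5/1
a_1 = 2: 11/2
a_2 = 3: 38/7
a_3 = 1: 49/9
a_4 = 2: 136/25
a_5 = 3: 457/84
a_6 = 2: 1050/193

1050/193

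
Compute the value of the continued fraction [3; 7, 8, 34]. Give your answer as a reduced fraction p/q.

6108/1945

a_0 = 3: 3/1
a_1 = 7: 22/7
a_2 = 8: 179/57
a_3 = 34: 6108/1945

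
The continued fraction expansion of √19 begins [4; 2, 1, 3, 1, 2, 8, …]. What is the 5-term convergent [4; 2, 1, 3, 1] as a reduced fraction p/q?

61/14

a_0 = 4: 4/1
a_1 = 2: 9/2
a_2 = 1: 13/3
a_3 = 3: 48/11
a_4 = 1: 61/14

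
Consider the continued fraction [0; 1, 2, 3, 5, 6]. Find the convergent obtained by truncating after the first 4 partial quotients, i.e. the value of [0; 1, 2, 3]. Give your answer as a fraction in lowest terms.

a_0 = 0: 0/1
a_1 = 1: 1/1
a_2 = 2: 2/3
a_3 = 3: 7/10

7/10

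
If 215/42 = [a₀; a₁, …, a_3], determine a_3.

Run the Euclidean algorithm, recording each quotient:
215 = 5·42 + 5, so a_0 = 5
42 = 8·5 + 2, so a_1 = 8
5 = 2·2 + 1, so a_2 = 2
2 = 2·1 + 0, so a_3 = 2

2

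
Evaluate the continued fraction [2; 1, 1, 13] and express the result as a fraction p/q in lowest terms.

Start with 13.
1 + 1/(13/1) = 1 + 1/13 = 14/13
1 + 1/(14/13) = 1 + 13/14 = 27/14
2 + 1/(27/14) = 2 + 14/27 = 68/27

68/27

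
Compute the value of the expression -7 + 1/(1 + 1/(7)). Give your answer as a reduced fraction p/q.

-49/8

Collapse the nested fraction from the inside out:
Start with 7.
1 + 1/(7/1) = 1 + 1/7 = 8/7
-7 + 1/(8/7) = -7 + 7/8 = -49/8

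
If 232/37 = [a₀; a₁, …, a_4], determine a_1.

232 = 6·37 + 10, so a_0 = 6
37 = 3·10 + 7, so a_1 = 3

3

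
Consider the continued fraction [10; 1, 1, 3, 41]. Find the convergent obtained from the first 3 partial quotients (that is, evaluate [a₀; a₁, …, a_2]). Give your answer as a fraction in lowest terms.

Build up convergents one term at a time:
a_0 = 10: 10/1
a_1 = 1: 11/1
a_2 = 1: 21/2

21/2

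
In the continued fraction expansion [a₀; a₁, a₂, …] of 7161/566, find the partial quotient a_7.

Apply division with remainder until the remainder is 0:
7161 ÷ 566 → quotient 12, remainder 369
566 ÷ 369 → quotient 1, remainder 197
369 ÷ 197 → quotient 1, remainder 172
197 ÷ 172 → quotient 1, remainder 25
172 ÷ 25 → quotient 6, remainder 22
25 ÷ 22 → quotient 1, remainder 3
22 ÷ 3 → quotient 7, remainder 1
3 ÷ 1 → quotient 3, remainder 0

3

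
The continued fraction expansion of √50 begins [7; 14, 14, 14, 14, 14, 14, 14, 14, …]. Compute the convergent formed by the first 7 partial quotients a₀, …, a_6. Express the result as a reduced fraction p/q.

54608393/7722793

Use the convergent recurrence hₖ = aₖ·hₖ₋₁ + hₖ₋₂ (and likewise for the denominators kₖ):
a_0 = 7: 7/1
a_1 = 14: 99/14
a_2 = 14: 1393/197
a_3 = 14: 19601/2772
a_4 = 14: 275807/39005
a_5 = 14: 3880899/548842
a_6 = 14: 54608393/7722793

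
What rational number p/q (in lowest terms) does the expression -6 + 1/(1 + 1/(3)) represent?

-21/4

Start with 3.
1 + 1/(3/1) = 1 + 1/3 = 4/3
-6 + 1/(4/3) = -6 + 3/4 = -21/4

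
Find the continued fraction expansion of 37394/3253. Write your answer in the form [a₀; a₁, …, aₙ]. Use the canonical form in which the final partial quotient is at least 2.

Run the Euclidean algorithm, recording each quotient:
37394 = 11·3253 + 1611, so a_0 = 11
3253 = 2·1611 + 31, so a_1 = 2
1611 = 51·31 + 30, so a_2 = 51
31 = 1·30 + 1, so a_3 = 1
30 = 30·1 + 0, so a_4 = 30

[11; 2, 51, 1, 30]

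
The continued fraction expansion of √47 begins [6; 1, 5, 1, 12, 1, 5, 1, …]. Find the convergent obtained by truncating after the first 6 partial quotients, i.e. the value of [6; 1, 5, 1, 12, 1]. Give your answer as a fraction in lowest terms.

665/97

Work from the innermost term outward:
Start with 1.
12 + 1/(1/1) = 12 + 1/1 = 13/1
1 + 1/(13/1) = 1 + 1/13 = 14/13
5 + 1/(14/13) = 5 + 13/14 = 83/14
1 + 1/(83/14) = 1 + 14/83 = 97/83
6 + 1/(97/83) = 6 + 83/97 = 665/97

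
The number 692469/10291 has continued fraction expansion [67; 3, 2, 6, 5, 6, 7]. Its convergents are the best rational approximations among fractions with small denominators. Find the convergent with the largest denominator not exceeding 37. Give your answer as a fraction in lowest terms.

a_0 = 67: 67/1  (≤ bound)
a_1 = 3: 202/3  (≤ bound)
a_2 = 2: 471/7  (≤ bound)
a_3 = 6: 3028/45  (> 37, stop)

471/7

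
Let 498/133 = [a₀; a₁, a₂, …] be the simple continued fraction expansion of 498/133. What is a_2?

Repeatedly divide and take the remainder:
⌊498/133⌋ = 3, remainder 99
⌊133/99⌋ = 1, remainder 34
⌊99/34⌋ = 2, remainder 31

2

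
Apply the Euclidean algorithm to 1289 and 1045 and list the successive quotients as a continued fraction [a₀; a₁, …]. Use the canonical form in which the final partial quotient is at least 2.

⌊1289/1045⌋ = 1, remainder 244
⌊1045/244⌋ = 4, remainder 69
⌊244/69⌋ = 3, remainder 37
⌊69/37⌋ = 1, remainder 32
⌊37/32⌋ = 1, remainder 5
⌊32/5⌋ = 6, remainder 2
⌊5/2⌋ = 2, remainder 1
⌊2/1⌋ = 2, remainder 0

[1; 4, 3, 1, 1, 6, 2, 2]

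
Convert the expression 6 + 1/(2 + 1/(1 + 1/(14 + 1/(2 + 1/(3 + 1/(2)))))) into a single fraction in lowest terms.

Starting at the tail and folding back:
Start with 2.
3 + 1/(2/1) = 3 + 1/2 = 7/2
2 + 1/(7/2) = 2 + 2/7 = 16/7
14 + 1/(16/7) = 14 + 7/16 = 231/16
1 + 1/(231/16) = 1 + 16/231 = 247/231
2 + 1/(247/231) = 2 + 231/247 = 725/247
6 + 1/(725/247) = 6 + 247/725 = 4597/725

4597/725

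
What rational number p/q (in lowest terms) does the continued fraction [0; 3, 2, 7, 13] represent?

197/683

a_0 = 0: 0/1
a_1 = 3: 1/3
a_2 = 2: 2/7
a_3 = 7: 15/52
a_4 = 13: 197/683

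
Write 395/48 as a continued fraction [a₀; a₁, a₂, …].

Apply division with remainder until the remainder is 0:
⌊395/48⌋ = 8, remainder 11
⌊48/11⌋ = 4, remainder 4
⌊11/4⌋ = 2, remainder 3
⌊4/3⌋ = 1, remainder 1
⌊3/1⌋ = 3, remainder 0

[8; 4, 2, 1, 3]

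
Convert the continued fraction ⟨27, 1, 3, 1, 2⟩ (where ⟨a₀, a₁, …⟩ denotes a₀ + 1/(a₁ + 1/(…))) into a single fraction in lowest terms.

Work from the innermost term outward:
Start with 2.
1 + 1/(2/1) = 1 + 1/2 = 3/2
3 + 1/(3/2) = 3 + 2/3 = 11/3
1 + 1/(11/3) = 1 + 3/11 = 14/11
27 + 1/(14/11) = 27 + 11/14 = 389/14

389/14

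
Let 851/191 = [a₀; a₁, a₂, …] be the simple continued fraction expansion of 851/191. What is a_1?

2

Repeatedly divide and take the remainder:
⌊851/191⌋ = 4, remainder 87
⌊191/87⌋ = 2, remainder 17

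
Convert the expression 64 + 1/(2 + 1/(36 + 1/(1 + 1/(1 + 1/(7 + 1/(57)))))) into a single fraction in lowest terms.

Work from the innermost term outward:
Start with 57.
7 + 1/(57/1) = 7 + 1/57 = 400/57
1 + 1/(400/57) = 1 + 57/400 = 457/400
1 + 1/(457/400) = 1 + 400/457 = 857/457
36 + 1/(857/457) = 36 + 457/857 = 31309/857
2 + 1/(31309/857) = 2 + 857/31309 = 63475/31309
64 + 1/(63475/31309) = 64 + 31309/63475 = 4093709/63475

4093709/63475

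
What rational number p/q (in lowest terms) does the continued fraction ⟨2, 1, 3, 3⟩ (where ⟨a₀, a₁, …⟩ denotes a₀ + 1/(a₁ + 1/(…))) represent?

36/13

Start with 3.
3 + 1/(3/1) = 3 + 1/3 = 10/3
1 + 1/(10/3) = 1 + 3/10 = 13/10
2 + 1/(13/10) = 2 + 10/13 = 36/13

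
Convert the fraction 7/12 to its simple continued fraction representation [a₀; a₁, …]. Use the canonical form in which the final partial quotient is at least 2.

[0; 1, 1, 2, 2]

Repeatedly divide and take the remainder:
⌊7/12⌋ = 0, remainder 7
⌊12/7⌋ = 1, remainder 5
⌊7/5⌋ = 1, remainder 2
⌊5/2⌋ = 2, remainder 1
⌊2/1⌋ = 2, remainder 0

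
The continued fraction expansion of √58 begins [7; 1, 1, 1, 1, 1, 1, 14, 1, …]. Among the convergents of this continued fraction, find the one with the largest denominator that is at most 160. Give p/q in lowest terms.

List convergents until the denominator exceeds the bound:
a_0 = 7: 7/1  (≤ bound)
a_1 = 1: 8/1  (≤ bound)
a_2 = 1: 15/2  (≤ bound)
a_3 = 1: 23/3  (≤ bound)
a_4 = 1: 38/5  (≤ bound)
a_5 = 1: 61/8  (≤ bound)
a_6 = 1: 99/13  (≤ bound)
a_7 = 14: 1447/190  (> 160, stop)

99/13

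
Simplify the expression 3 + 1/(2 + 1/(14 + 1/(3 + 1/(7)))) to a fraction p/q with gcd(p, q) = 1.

2271/652

a_0 = 3: 3/1
a_1 = 2: 7/2
a_2 = 14: 101/29
a_3 = 3: 310/89
a_4 = 7: 2271/652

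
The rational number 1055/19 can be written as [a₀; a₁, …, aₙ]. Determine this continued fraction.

1055 = 55·19 + 10, so a_0 = 55
19 = 1·10 + 9, so a_1 = 1
10 = 1·9 + 1, so a_2 = 1
9 = 9·1 + 0, so a_3 = 9

[55; 1, 1, 9]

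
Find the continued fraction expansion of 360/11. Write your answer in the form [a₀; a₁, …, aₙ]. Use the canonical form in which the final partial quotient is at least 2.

Apply division with remainder until the remainder is 0:
⌊360/11⌋ = 32, remainder 8
⌊11/8⌋ = 1, remainder 3
⌊8/3⌋ = 2, remainder 2
⌊3/2⌋ = 1, remainder 1
⌊2/1⌋ = 2, remainder 0

[32; 1, 2, 1, 2]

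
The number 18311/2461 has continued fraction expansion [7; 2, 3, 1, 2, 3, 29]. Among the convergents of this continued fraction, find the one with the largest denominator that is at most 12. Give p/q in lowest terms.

List convergents until the denominator exceeds the bound:
a_0 = 7: 7/1  (≤ bound)
a_1 = 2: 15/2  (≤ bound)
a_2 = 3: 52/7  (≤ bound)
a_3 = 1: 67/9  (≤ bound)
a_4 = 2: 186/25  (> 12, stop)

67/9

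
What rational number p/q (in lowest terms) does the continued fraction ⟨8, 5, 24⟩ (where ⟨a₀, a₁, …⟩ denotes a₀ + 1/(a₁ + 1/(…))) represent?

Start with 24.
5 + 1/(24/1) = 5 + 1/24 = 121/24
8 + 1/(121/24) = 8 + 24/121 = 992/121

992/121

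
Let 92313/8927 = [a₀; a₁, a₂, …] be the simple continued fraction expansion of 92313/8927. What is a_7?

Apply division with remainder until the remainder is 0:
92313 ÷ 8927 → quotient 10, remainder 3043
8927 ÷ 3043 → quotient 2, remainder 2841
3043 ÷ 2841 → quotient 1, remainder 202
2841 ÷ 202 → quotient 14, remainder 13
202 ÷ 13 → quotient 15, remainder 7
13 ÷ 7 → quotient 1, remainder 6
7 ÷ 6 → quotient 1, remainder 1
6 ÷ 1 → quotient 6, remainder 0

6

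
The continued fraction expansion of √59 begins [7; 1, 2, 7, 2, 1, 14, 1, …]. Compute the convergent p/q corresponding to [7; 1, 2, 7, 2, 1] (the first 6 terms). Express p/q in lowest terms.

Start with 1.
2 + 1/(1/1) = 2 + 1/1 = 3/1
7 + 1/(3/1) = 7 + 1/3 = 22/3
2 + 1/(22/3) = 2 + 3/22 = 47/22
1 + 1/(47/22) = 1 + 22/47 = 69/47
7 + 1/(69/47) = 7 + 47/69 = 530/69

530/69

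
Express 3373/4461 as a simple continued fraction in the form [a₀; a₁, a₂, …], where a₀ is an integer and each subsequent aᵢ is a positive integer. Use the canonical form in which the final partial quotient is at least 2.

3373 = 0·4461 + 3373, so a_0 = 0
4461 = 1·3373 + 1088, so a_1 = 1
3373 = 3·1088 + 109, so a_2 = 3
1088 = 9·109 + 107, so a_3 = 9
109 = 1·107 + 2, so a_4 = 1
107 = 53·2 + 1, so a_5 = 53
2 = 2·1 + 0, so a_6 = 2

[0; 1, 3, 9, 1, 53, 2]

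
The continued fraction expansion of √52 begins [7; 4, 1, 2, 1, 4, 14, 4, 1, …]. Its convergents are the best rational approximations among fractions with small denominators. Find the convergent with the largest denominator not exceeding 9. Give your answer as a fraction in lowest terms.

36/5

List convergents until the denominator exceeds the bound:
a_0 = 7: 7/1  (≤ bound)
a_1 = 4: 29/4  (≤ bound)
a_2 = 1: 36/5  (≤ bound)
a_3 = 2: 101/14  (> 9, stop)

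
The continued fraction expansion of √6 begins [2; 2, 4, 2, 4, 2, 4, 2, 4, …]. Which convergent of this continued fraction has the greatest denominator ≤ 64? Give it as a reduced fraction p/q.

49/20

a_0 = 2: 2/1  (≤ bound)
a_1 = 2: 5/2  (≤ bound)
a_2 = 4: 22/9  (≤ bound)
a_3 = 2: 49/20  (≤ bound)
a_4 = 4: 218/89  (> 64, stop)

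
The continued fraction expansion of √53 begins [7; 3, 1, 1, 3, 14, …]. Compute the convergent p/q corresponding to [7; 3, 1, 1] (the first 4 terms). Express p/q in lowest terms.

Start with 1.
1 + 1/(1/1) = 1 + 1/1 = 2/1
3 + 1/(2/1) = 3 + 1/2 = 7/2
7 + 1/(7/2) = 7 + 2/7 = 51/7

51/7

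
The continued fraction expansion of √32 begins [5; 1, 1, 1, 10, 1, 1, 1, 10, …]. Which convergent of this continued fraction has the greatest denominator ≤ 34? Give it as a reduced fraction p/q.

181/32

a_0 = 5: 5/1  (≤ bound)
a_1 = 1: 6/1  (≤ bound)
a_2 = 1: 11/2  (≤ bound)
a_3 = 1: 17/3  (≤ bound)
a_4 = 10: 181/32  (≤ bound)
a_5 = 1: 198/35  (> 34, stop)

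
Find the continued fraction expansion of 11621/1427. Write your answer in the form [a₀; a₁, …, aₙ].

Repeatedly divide and take the remainder:
11621 ÷ 1427 → quotient 8, remainder 205
1427 ÷ 205 → quotient 6, remainder 197
205 ÷ 197 → quotient 1, remainder 8
197 ÷ 8 → quotient 24, remainder 5
8 ÷ 5 → quotient 1, remainder 3
5 ÷ 3 → quotient 1, remainder 2
3 ÷ 2 → quotient 1, remainder 1
2 ÷ 1 → quotient 2, remainder 0

[8; 6, 1, 24, 1, 1, 1, 2]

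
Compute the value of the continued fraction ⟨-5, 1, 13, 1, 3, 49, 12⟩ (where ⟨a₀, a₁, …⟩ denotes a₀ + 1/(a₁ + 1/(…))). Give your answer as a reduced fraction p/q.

-142092/34931

Use the convergent recurrence hₖ = aₖ·hₖ₋₁ + hₖ₋₂ (and likewise for the denominators kₖ):
a_0 = -5: -5/1
a_1 = 1: -4/1
a_2 = 13: -57/14
a_3 = 1: -61/15
a_4 = 3: -240/59
a_5 = 49: -11821/2906
a_6 = 12: -142092/34931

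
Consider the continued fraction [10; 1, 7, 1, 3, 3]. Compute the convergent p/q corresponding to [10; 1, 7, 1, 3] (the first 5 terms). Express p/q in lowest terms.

381/35

a_0 = 10: 10/1
a_1 = 1: 11/1
a_2 = 7: 87/8
a_3 = 1: 98/9
a_4 = 3: 381/35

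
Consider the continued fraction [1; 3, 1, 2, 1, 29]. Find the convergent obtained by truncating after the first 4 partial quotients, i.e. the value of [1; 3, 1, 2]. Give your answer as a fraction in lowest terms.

Use the convergent recurrence hₖ = aₖ·hₖ₋₁ + hₖ₋₂ (and likewise for the denominators kₖ):
a_0 = 1: 1/1
a_1 = 3: 4/3
a_2 = 1: 5/4
a_3 = 2: 14/11

14/11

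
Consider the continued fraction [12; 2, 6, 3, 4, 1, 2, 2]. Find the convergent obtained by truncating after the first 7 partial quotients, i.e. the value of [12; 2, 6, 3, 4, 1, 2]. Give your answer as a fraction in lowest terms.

a_0 = 12: 12/1
a_1 = 2: 25/2
a_2 = 6: 162/13
a_3 = 3: 511/41
a_4 = 4: 2206/177
a_5 = 1: 2717/218
a_6 = 2: 7640/613

7640/613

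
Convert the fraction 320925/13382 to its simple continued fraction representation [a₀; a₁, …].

[23; 1, 54, 14, 3, 2, 2]

320925 ÷ 13382 → quotient 23, remainder 13139
13382 ÷ 13139 → quotient 1, remainder 243
13139 ÷ 243 → quotient 54, remainder 17
243 ÷ 17 → quotient 14, remainder 5
17 ÷ 5 → quotient 3, remainder 2
5 ÷ 2 → quotient 2, remainder 1
2 ÷ 1 → quotient 2, remainder 0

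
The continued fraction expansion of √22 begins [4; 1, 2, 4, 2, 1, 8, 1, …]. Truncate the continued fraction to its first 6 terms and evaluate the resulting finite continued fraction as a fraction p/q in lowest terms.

a_0 = 4: 4/1
a_1 = 1: 5/1
a_2 = 2: 14/3
a_3 = 4: 61/13
a_4 = 2: 136/29
a_5 = 1: 197/42

197/42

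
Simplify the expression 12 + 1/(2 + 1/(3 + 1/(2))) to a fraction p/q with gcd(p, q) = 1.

199/16

Start with 2.
3 + 1/(2/1) = 3 + 1/2 = 7/2
2 + 1/(7/2) = 2 + 2/7 = 16/7
12 + 1/(16/7) = 12 + 7/16 = 199/16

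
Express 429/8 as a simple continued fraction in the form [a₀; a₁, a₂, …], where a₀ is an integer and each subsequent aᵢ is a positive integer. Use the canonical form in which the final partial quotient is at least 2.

Apply division with remainder until the remainder is 0:
⌊429/8⌋ = 53, remainder 5
⌊8/5⌋ = 1, remainder 3
⌊5/3⌋ = 1, remainder 2
⌊3/2⌋ = 1, remainder 1
⌊2/1⌋ = 2, remainder 0

[53; 1, 1, 1, 2]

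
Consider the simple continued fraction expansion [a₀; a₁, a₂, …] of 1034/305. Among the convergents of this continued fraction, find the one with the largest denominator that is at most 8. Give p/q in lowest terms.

17/5

List convergents until the denominator exceeds the bound:
a_0 = 3: 3/1  (≤ bound)
a_1 = 2: 7/2  (≤ bound)
a_2 = 1: 10/3  (≤ bound)
a_3 = 1: 17/5  (≤ bound)
a_4 = 3: 61/18  (> 8, stop)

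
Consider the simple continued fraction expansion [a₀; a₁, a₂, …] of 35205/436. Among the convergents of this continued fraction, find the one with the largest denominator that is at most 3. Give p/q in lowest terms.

242/3

a_0 = 80: 80/1  (≤ bound)
a_1 = 1: 81/1  (≤ bound)
a_2 = 2: 242/3  (≤ bound)
a_3 = 1: 323/4  (> 3, stop)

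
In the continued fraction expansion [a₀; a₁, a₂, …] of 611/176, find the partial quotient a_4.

611 = 3·176 + 83, so a_0 = 3
176 = 2·83 + 10, so a_1 = 2
83 = 8·10 + 3, so a_2 = 8
10 = 3·3 + 1, so a_3 = 3
3 = 3·1 + 0, so a_4 = 3

3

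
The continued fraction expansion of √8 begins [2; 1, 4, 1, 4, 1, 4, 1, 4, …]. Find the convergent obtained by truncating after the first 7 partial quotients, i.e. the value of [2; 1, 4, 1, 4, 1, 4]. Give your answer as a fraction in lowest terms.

a_0 = 2: 2/1
a_1 = 1: 3/1
a_2 = 4: 14/5
a_3 = 1: 17/6
a_4 = 4: 82/29
a_5 = 1: 99/35
a_6 = 4: 478/169

478/169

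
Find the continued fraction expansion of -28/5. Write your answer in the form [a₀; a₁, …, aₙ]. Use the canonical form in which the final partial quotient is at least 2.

Repeatedly divide and take the remainder:
-28 ÷ 5 → quotient -6, remainder 2
5 ÷ 2 → quotient 2, remainder 1
2 ÷ 1 → quotient 2, remainder 0

[-6; 2, 2]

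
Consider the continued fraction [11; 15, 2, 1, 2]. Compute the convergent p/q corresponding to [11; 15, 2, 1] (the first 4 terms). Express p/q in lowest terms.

509/46

Use the convergent recurrence hₖ = aₖ·hₖ₋₁ + hₖ₋₂ (and likewise for the denominators kₖ):
a_0 = 11: 11/1
a_1 = 15: 166/15
a_2 = 2: 343/31
a_3 = 1: 509/46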